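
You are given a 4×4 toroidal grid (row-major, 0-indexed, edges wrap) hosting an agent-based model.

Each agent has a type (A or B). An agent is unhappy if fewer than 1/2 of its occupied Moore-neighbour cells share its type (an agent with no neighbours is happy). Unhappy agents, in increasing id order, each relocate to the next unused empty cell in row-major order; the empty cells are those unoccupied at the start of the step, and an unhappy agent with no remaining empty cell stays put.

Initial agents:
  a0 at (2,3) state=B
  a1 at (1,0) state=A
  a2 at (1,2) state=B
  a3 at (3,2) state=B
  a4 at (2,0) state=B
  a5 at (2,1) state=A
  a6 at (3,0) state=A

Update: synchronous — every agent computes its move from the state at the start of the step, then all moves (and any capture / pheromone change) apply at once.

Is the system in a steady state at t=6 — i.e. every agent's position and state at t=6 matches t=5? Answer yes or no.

t=1: a0@(2,3):B a1@(0,0):A a2@(1,2):B a3@(3,2):B a4@(0,1):B a5@(0,2):A a6@(0,3):A
t=2: a0@(2,3):B a1@(0,0):A a2@(1,2):B a3@(3,2):B a4@(0,1):B a5@(1,0):A a6@(0,3):A
t=3: (unchanged — steady state)

yes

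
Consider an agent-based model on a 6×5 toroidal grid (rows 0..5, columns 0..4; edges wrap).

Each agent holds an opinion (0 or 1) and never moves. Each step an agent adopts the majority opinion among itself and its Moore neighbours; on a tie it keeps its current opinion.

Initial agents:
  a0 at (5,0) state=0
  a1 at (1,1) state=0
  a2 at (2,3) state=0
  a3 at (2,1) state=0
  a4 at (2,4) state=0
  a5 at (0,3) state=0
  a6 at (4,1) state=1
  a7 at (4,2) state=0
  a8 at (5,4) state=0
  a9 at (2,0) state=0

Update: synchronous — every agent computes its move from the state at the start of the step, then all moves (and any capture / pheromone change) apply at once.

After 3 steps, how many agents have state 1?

0

t=1: a0@(5,0):0 a1@(1,1):0 a2@(2,3):0 a3@(2,1):0 a4@(2,4):0 a5@(0,3):0 a6@(4,1):0 a7@(4,2):0 a8@(5,4):0 a9@(2,0):0
t=2: (unchanged — steady state)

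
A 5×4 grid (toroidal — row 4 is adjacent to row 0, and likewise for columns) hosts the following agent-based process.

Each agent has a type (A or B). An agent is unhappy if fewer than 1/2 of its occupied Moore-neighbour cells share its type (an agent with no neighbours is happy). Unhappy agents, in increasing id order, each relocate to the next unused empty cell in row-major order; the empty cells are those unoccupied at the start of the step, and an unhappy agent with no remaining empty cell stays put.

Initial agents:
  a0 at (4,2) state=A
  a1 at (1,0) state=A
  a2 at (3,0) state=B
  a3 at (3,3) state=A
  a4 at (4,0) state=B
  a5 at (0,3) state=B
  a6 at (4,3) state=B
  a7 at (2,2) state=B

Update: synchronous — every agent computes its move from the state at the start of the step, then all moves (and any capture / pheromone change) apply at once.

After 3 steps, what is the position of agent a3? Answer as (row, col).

(0, 2)

t=1: a0@(0,0):A a1@(0,1):A a2@(3,0):B a3@(0,2):A a4@(4,0):B a5@(0,3):B a6@(4,3):B a7@(1,1):B
t=2: a0@(1,0):A a1@(0,1):A a2@(3,0):B a3@(1,2):A a4@(4,0):B a5@(0,3):B a6@(4,3):B a7@(1,3):B
t=3: a0@(0,0):A a1@(0,1):A a2@(3,0):B a3@(0,2):A a4@(4,0):B a5@(0,3):B a6@(4,3):B a7@(1,1):B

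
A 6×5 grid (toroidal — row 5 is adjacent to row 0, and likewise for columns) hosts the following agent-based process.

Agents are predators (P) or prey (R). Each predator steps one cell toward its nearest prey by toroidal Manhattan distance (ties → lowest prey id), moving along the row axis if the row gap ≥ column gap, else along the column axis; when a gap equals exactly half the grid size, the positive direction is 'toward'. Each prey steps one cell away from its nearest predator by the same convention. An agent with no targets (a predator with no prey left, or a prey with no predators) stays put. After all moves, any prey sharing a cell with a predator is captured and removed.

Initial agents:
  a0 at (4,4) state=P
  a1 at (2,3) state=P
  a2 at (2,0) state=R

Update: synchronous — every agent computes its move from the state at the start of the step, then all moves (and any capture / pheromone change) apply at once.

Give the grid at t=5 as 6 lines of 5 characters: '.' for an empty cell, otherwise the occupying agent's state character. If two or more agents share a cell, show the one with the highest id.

.....
.....
R..P.
...P.
.....
.....

t=1: a0@(3,4):P a1@(2,4):P a2@(2,1):R
t=2: a0@(3,0):P a1@(2,0):P a2@(2,2):R
t=3: a0@(3,1):P a1@(2,1):P a2@(2,3):R
t=4: a0@(3,2):P a1@(2,2):P a2@(2,4):R
t=5: a0@(3,3):P a1@(2,3):P a2@(2,0):R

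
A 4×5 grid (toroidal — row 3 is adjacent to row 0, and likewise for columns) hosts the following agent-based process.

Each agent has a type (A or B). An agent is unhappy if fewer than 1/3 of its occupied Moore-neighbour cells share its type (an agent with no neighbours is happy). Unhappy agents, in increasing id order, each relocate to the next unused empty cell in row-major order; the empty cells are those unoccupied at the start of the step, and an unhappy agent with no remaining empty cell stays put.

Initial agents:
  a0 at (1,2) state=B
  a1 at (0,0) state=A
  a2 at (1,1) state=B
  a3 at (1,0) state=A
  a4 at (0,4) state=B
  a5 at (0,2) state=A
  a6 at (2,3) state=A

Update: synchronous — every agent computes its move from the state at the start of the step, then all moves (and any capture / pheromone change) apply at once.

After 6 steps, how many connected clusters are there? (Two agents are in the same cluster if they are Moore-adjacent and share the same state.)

t=1: a0@(1,2):B a1@(0,0):A a2@(0,1):B a3@(1,0):A a4@(0,3):B a5@(1,3):A a6@(1,4):A
t=2: (unchanged — steady state)

2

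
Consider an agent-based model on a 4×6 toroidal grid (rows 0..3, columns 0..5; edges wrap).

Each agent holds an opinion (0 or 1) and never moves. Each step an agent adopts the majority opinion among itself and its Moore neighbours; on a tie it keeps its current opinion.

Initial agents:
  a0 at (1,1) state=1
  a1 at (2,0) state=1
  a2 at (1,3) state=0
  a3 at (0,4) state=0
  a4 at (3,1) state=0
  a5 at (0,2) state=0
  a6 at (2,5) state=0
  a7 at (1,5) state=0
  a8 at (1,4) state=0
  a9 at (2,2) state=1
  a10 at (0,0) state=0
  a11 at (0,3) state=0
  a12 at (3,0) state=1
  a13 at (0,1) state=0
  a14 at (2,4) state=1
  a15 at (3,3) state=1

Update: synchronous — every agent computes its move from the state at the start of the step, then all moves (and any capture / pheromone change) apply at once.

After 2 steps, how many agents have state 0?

t=1: a0@(1,1):1 a1@(2,0):1 a2@(1,3):0 a3@(0,4):0 a4@(3,1):0 a5@(0,2):0 a6@(2,5):0 a7@(1,5):0 a8@(1,4):0 a9@(2,2):1 a10@(0,0):0 a11@(0,3):0 a12@(3,0):0 a13@(0,1):0 a14@(2,4):0 a15@(3,3):1
t=2: a0@(1,1):1 a1@(2,0):0 a2@(1,3):0 a3@(0,4):0 a4@(3,1):0 a5@(0,2):0 a6@(2,5):0 a7@(1,5):0 a8@(1,4):0 a9@(2,2):1 a10@(0,0):0 a11@(0,3):0 a12@(3,0):0 a13@(0,1):0 a14@(2,4):0 a15@(3,3):0

14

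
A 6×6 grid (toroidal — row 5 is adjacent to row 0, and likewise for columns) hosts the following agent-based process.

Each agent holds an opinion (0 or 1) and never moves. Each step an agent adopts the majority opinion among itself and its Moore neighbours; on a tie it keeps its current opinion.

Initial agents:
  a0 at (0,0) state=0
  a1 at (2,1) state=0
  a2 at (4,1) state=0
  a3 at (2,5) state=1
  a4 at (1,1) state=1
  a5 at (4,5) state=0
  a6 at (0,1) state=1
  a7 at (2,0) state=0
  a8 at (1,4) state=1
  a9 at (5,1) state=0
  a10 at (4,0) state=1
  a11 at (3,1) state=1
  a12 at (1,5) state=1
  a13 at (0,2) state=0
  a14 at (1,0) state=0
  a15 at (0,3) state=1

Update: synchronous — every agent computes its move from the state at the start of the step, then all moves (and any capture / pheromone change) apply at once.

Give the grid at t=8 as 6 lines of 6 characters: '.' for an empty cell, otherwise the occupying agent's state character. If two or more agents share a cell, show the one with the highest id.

t=1: a0@(0,0):0 a1@(2,1):0 a2@(4,1):0 a3@(2,5):1 a4@(1,1):0 a5@(4,5):0 a6@(0,1):0 a7@(2,0):1 a8@(1,4):1 a9@(5,1):0 a10@(4,0):0 a11@(3,1):0 a12@(1,5):1 a13@(0,2):1 a14@(1,0):0 a15@(0,3):1
t=2: a0@(0,0):0 a1@(2,1):0 a2@(4,1):0 a3@(2,5):1 a4@(1,1):0 a5@(4,5):0 a6@(0,1):0 a7@(2,0):0 a8@(1,4):1 a9@(5,1):0 a10@(4,0):0 a11@(3,1):0 a12@(1,5):1 a13@(0,2):0 a14@(1,0):0 a15@(0,3):1
t=3: (unchanged — steady state)

0001..
00..11
00...1
.0....
00...0
.0....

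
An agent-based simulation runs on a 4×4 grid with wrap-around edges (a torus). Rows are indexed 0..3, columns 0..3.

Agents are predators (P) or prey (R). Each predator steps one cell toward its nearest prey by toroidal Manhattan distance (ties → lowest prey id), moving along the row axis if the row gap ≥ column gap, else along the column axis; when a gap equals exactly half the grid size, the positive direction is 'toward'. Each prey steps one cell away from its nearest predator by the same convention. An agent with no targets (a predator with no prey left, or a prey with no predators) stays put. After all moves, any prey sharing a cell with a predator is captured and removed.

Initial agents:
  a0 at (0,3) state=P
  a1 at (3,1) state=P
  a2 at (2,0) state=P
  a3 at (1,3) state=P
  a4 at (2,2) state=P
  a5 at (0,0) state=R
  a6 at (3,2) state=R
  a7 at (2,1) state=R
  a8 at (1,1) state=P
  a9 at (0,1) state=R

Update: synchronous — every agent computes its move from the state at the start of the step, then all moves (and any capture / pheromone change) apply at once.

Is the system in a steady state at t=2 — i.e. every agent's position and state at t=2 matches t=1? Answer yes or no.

t=1: a0@(0,0):P a1@(3,2):P a2@(2,1):P a3@(0,3):P a4@(3,2):P a5@(0,1):R a6@(3,3):R a7@(1,1):R a8@(2,1):P a9@(1,1):R
t=2: a0@(0,1):P a1@(3,3):P a2@(1,1):P a3@(3,3):P a4@(3,3):P a5@(0,2):R a6@(3,0):R a8@(1,1):P

no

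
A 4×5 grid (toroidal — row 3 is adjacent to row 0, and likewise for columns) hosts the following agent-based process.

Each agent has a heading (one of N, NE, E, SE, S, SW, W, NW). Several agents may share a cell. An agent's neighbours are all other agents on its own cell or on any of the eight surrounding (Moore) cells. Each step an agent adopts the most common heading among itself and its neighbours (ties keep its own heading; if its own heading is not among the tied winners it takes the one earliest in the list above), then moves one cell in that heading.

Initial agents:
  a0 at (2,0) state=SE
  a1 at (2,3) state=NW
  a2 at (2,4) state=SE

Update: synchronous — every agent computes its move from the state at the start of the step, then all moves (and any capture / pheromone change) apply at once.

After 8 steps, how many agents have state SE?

t=1: a0@(3,1):SE a1@(1,2):NW a2@(3,0):SE
t=2: a0@(0,2):SE a1@(0,1):NW a2@(0,1):SE
t=3: a0@(1,3):SE a1@(1,2):SE a2@(1,2):SE
t=4: a0@(2,4):SE a1@(2,3):SE a2@(2,3):SE
t=5: a0@(3,0):SE a1@(3,4):SE a2@(3,4):SE
t=6: a0@(0,1):SE a1@(0,0):SE a2@(0,0):SE
t=7: a0@(1,2):SE a1@(1,1):SE a2@(1,1):SE
t=8: a0@(2,3):SE a1@(2,2):SE a2@(2,2):SE

3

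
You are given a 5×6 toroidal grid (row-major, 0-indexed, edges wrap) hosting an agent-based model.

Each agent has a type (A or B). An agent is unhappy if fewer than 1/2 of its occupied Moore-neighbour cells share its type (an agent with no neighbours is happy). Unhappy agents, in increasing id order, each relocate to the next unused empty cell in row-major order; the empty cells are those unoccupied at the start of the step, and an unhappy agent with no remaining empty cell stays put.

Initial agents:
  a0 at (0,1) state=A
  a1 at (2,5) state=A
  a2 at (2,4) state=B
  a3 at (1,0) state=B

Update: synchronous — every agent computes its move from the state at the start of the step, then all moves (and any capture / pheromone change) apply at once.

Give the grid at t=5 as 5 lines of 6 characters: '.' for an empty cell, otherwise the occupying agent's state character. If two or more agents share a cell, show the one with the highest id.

t=1: a0@(0,0):A a1@(0,2):A a2@(0,3):B a3@(0,4):B
t=2: a0@(0,0):A a1@(0,1):A a2@(0,3):B a3@(0,4):B
t=3: (unchanged — steady state)

AA.BB.
......
......
......
......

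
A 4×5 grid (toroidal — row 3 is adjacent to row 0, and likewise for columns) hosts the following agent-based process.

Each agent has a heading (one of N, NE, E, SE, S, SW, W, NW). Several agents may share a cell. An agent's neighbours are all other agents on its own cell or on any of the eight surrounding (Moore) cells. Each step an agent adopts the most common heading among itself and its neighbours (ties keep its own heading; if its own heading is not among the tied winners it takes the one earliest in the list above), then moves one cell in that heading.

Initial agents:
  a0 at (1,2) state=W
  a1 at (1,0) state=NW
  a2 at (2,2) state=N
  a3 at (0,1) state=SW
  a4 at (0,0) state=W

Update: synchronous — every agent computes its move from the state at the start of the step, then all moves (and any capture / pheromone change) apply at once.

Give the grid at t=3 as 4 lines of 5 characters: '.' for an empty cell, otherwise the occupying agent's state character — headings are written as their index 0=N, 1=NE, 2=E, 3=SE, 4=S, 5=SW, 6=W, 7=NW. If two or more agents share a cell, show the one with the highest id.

.666.
....6
.....
.....

t=1: a0@(1,1):W a1@(0,4):NW a2@(1,2):N a3@(0,0):W a4@(0,4):W
t=2: a0@(1,0):W a1@(0,3):W a2@(0,2):N a3@(0,4):W a4@(0,3):W
t=3: a0@(1,4):W a1@(0,2):W a2@(0,1):W a3@(0,3):W a4@(0,2):W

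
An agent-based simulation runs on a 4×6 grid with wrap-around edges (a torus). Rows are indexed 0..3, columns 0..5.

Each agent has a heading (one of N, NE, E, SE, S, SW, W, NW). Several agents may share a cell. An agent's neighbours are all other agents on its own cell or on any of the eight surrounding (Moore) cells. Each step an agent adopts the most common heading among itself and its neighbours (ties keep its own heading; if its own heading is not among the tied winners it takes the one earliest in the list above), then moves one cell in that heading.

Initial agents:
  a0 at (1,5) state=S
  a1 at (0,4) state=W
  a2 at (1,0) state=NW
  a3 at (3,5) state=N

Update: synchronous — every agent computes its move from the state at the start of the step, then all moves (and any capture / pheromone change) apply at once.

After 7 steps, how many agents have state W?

1

t=1: a0@(2,5):S a1@(0,3):W a2@(0,5):NW a3@(2,5):N
t=2: a0@(3,5):S a1@(0,2):W a2@(3,4):NW a3@(1,5):N
t=3: a0@(0,5):S a1@(0,1):W a2@(2,3):NW a3@(0,5):N
t=4: a0@(1,5):S a1@(0,0):W a2@(1,2):NW a3@(3,5):N
t=5: a0@(2,5):S a1@(0,5):W a2@(0,1):NW a3@(2,5):N
t=6: a0@(3,5):S a1@(0,4):W a2@(3,0):NW a3@(1,5):N
t=7: a0@(0,5):S a1@(0,3):W a2@(2,5):NW a3@(0,5):N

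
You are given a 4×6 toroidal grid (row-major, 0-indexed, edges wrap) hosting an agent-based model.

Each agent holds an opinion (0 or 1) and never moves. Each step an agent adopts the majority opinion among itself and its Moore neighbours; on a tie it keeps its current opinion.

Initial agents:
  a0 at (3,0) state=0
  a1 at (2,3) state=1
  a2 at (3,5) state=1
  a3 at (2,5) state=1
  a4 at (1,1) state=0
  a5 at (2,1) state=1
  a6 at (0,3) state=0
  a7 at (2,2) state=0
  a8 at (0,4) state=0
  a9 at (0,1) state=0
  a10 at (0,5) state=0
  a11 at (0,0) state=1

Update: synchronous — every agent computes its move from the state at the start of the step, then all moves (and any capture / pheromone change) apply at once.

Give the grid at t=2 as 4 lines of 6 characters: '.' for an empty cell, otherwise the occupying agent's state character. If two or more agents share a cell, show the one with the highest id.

00.000
.0....
.001.1
0....1

t=1: a0@(3,0):1 a1@(2,3):1 a2@(3,5):1 a3@(2,5):1 a4@(1,1):0 a5@(2,1):0 a6@(0,3):0 a7@(2,2):0 a8@(0,4):0 a9@(0,1):0 a10@(0,5):0 a11@(0,0):0
t=2: a0@(3,0):0 a1@(2,3):1 a2@(3,5):1 a3@(2,5):1 a4@(1,1):0 a5@(2,1):0 a6@(0,3):0 a7@(2,2):0 a8@(0,4):0 a9@(0,1):0 a10@(0,5):0 a11@(0,0):0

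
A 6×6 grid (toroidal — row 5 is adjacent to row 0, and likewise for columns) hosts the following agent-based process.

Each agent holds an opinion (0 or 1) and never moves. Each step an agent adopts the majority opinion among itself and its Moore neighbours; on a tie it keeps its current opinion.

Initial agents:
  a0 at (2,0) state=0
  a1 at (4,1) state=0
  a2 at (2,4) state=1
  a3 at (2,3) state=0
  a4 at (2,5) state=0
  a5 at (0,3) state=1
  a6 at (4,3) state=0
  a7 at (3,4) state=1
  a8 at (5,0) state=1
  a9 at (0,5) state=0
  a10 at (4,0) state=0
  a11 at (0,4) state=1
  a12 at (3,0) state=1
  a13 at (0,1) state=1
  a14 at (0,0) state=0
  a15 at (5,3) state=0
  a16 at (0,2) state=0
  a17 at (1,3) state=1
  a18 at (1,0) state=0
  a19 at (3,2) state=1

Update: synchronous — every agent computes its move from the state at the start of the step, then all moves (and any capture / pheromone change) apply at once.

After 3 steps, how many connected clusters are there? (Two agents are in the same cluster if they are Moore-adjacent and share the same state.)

t=1: a0@(2,0):0 a1@(4,1):1 a2@(2,4):1 a3@(2,3):1 a4@(2,5):0 a5@(0,3):1 a6@(4,3):0 a7@(3,4):0 a8@(5,0):0 a9@(0,5):0 a10@(4,0):0 a11@(0,4):1 a12@(3,0):0 a13@(0,1):0 a14@(0,0):0 a15@(5,3):0 a16@(0,2):1 a17@(1,3):1 a18@(1,0):0 a19@(3,2):0
t=2: a0@(2,0):0 a1@(4,1):0 a2@(2,4):1 a3@(2,3):1 a4@(2,5):0 a5@(0,3):1 a6@(4,3):0 a7@(3,4):0 a8@(5,0):0 a9@(0,5):0 a10@(4,0):0 a11@(0,4):1 a12@(3,0):0 a13@(0,1):0 a14@(0,0):0 a15@(5,3):1 a16@(0,2):1 a17@(1,3):1 a18@(1,0):0 a19@(3,2):0
t=3: (unchanged — steady state)

2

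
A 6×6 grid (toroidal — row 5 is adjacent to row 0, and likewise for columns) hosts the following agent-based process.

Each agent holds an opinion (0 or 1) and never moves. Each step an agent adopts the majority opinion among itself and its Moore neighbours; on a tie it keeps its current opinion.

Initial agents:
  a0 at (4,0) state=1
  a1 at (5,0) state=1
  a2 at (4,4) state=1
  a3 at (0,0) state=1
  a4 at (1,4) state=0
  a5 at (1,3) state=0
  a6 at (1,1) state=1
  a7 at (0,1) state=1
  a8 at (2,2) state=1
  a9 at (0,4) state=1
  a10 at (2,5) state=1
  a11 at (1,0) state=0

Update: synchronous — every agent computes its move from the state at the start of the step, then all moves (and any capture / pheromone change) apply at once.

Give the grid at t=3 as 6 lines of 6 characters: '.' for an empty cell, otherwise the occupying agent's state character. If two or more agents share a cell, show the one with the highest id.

11..0.
11.00.
..1..0
......
1...1.
1.....

t=1: a0@(4,0):1 a1@(5,0):1 a2@(4,4):1 a3@(0,0):1 a4@(1,4):0 a5@(1,3):0 a6@(1,1):1 a7@(0,1):1 a8@(2,2):1 a9@(0,4):0 a10@(2,5):0 a11@(1,0):1
t=2: (unchanged — steady state)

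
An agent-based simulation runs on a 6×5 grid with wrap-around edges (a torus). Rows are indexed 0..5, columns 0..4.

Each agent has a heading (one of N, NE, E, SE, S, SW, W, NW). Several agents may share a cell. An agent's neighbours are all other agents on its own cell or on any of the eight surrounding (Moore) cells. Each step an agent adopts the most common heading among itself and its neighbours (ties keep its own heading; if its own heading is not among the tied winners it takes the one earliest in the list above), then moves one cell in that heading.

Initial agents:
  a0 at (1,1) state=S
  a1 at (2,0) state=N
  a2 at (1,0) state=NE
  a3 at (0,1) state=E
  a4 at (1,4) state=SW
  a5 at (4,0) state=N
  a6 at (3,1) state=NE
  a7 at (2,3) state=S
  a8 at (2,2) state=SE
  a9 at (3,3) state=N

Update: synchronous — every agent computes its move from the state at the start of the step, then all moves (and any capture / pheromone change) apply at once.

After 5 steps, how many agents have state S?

t=1: a0@(2,1):S a1@(1,1):NE a2@(0,1):NE a3@(0,2):E a4@(2,3):SW a5@(3,0):N a6@(2,1):N a7@(3,3):S a8@(3,2):S a9@(2,3):N
t=2: a0@(3,1):S a1@(0,2):NE a2@(5,2):NE a3@(5,3):NE a4@(3,3):S a5@(2,0):N a6@(1,1):N a7@(4,3):S a8@(4,2):S a9@(3,3):S
t=3: a0@(4,1):S a1@(5,3):NE a2@(4,3):NE a3@(4,4):NE a4@(4,3):S a5@(1,0):N a6@(0,1):N a7@(5,3):S a8@(5,2):S a9@(4,3):S
t=4: a0@(5,1):S a1@(0,3):S a2@(5,3):S a3@(3,0):NE a4@(5,3):S a5@(0,0):N a6@(5,1):N a7@(0,3):S a8@(0,2):S a9@(5,3):S
t=5: a0@(0,1):S a1@(1,3):S a2@(0,3):S a3@(2,1):NE a4@(0,3):S a5@(5,0):N a6@(4,1):N a7@(1,3):S a8@(1,2):S a9@(0,3):S

7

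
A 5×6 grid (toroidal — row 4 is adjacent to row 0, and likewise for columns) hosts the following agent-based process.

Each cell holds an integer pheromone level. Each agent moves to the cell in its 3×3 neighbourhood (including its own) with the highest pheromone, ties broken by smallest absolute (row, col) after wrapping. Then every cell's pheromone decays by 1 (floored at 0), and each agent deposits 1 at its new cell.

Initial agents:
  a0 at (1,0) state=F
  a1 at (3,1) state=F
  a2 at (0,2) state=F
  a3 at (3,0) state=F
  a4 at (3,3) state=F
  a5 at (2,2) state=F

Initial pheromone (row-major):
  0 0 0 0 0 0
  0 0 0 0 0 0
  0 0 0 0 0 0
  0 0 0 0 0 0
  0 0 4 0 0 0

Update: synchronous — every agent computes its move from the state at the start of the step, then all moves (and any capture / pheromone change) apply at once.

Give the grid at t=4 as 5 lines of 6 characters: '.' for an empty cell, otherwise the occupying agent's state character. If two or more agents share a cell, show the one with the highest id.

F.....
......
......
......
..F...

t=1: a0@(0,0) a1@(4,2) a2@(4,2) a3@(2,0) a4@(4,2) a5@(1,1) | pheromone: 1 0 0 0 0 0 / 0 1 0 0 0 0 / 1 0 0 0 0 0 / 0 0 0 0 0 0 / 0 0 6 0 0 0
t=2: a0@(0,0) a1@(4,2) a2@(4,2) a3@(1,1) a4@(4,2) a5@(0,0) | pheromone: 2 0 0 0 0 0 / 0 1 0 0 0 0 / 0 0 0 0 0 0 / 0 0 0 0 0 0 / 0 0 8 0 0 0
t=3: a0@(0,0) a1@(4,2) a2@(4,2) a3@(0,0) a4@(4,2) a5@(0,0) | pheromone: 4 0 0 0 0 0 / 0 0 0 0 0 0 / 0 0 0 0 0 0 / 0 0 0 0 0 0 / 0 0 10 0 0 0
t=4: a0@(0,0) a1@(4,2) a2@(4,2) a3@(0,0) a4@(4,2) a5@(0,0) | pheromone: 6 0 0 0 0 0 / 0 0 0 0 0 0 / 0 0 0 0 0 0 / 0 0 0 0 0 0 / 0 0 12 0 0 0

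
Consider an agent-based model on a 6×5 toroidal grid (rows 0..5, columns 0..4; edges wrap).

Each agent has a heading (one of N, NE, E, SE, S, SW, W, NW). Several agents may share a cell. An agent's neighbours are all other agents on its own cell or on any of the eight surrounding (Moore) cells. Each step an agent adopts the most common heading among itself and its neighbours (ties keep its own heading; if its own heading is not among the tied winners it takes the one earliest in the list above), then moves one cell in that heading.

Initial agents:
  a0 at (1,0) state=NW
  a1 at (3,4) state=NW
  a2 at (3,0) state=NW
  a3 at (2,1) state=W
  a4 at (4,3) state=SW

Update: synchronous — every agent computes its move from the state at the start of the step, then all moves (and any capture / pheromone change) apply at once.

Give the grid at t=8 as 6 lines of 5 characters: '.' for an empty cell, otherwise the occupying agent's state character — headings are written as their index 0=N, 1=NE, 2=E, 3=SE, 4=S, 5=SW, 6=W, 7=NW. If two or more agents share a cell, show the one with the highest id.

5..7.
.77..
.....
.....
.....
..7..

t=1: a0@(0,4):NW a1@(2,3):NW a2@(2,4):NW a3@(1,0):NW a4@(5,2):SW
t=2: a0@(5,3):NW a1@(1,2):NW a2@(1,3):NW a3@(0,4):NW a4@(0,1):SW
t=3: a0@(4,2):NW a1@(0,1):NW a2@(0,2):NW a3@(5,3):NW a4@(1,0):SW
t=4: a0@(3,1):NW a1@(5,0):NW a2@(5,1):NW a3@(4,2):NW a4@(2,4):SW
t=5: a0@(2,0):NW a1@(4,4):NW a2@(4,0):NW a3@(3,1):NW a4@(3,3):SW
t=6: a0@(1,4):NW a1@(3,3):NW a2@(3,4):NW a3@(2,0):NW a4@(4,2):SW
t=7: a0@(0,3):NW a1@(2,2):NW a2@(2,3):NW a3@(1,4):NW a4@(5,1):SW
t=8: a0@(5,2):NW a1@(1,1):NW a2@(1,2):NW a3@(0,3):NW a4@(0,0):SW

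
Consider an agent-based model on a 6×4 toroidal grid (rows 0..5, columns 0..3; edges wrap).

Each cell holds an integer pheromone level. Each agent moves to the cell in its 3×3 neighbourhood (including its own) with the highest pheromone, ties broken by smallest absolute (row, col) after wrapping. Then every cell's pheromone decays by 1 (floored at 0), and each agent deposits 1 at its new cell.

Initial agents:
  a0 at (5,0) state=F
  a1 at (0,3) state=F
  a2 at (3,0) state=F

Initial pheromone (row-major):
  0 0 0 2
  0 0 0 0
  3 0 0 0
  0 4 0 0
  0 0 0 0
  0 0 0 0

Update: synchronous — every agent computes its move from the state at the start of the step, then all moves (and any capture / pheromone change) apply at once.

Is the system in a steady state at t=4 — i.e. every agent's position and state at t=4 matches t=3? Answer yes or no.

t=1: a0@(0,3) a1@(0,3) a2@(3,1) | pheromone: 0 0 0 3 / 0 0 0 0 / 2 0 0 0 / 0 4 0 0 / 0 0 0 0 / 0 0 0 0
t=2: a0@(0,3) a1@(0,3) a2@(3,1) | pheromone: 0 0 0 4 / 0 0 0 0 / 1 0 0 0 / 0 4 0 0 / 0 0 0 0 / 0 0 0 0
t=3: a0@(0,3) a1@(0,3) a2@(3,1) | pheromone: 0 0 0 5 / 0 0 0 0 / 0 0 0 0 / 0 4 0 0 / 0 0 0 0 / 0 0 0 0
t=4: a0@(0,3) a1@(0,3) a2@(3,1) | pheromone: 0 0 0 6 / 0 0 0 0 / 0 0 0 0 / 0 4 0 0 / 0 0 0 0 / 0 0 0 0

yes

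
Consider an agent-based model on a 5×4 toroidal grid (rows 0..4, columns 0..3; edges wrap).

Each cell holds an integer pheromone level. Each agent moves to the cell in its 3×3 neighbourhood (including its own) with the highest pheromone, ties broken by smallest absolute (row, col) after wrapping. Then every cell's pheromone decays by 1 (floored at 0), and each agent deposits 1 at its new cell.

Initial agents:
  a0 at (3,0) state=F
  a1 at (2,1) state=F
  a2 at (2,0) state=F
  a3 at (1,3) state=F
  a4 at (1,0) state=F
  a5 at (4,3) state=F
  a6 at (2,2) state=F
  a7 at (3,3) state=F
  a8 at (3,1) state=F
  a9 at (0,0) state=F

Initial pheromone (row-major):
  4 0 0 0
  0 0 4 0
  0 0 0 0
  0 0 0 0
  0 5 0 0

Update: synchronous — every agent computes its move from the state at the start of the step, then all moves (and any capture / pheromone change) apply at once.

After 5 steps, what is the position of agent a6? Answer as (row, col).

t=1: a0@(4,1) a1@(1,2) a2@(1,0) a3@(0,0) a4@(0,0) a5@(0,0) a6@(1,2) a7@(2,0) a8@(4,1) a9@(4,1) | pheromone: 6 0 0 0 / 1 0 5 0 / 1 0 0 0 / 0 0 0 0 / 0 7 0 0
t=2: a0@(4,1) a1@(1,2) a2@(0,0) a3@(4,1) a4@(4,1) a5@(4,1) a6@(1,2) a7@(1,0) a8@(4,1) a9@(4,1) | pheromone: 6 0 0 0 / 1 0 6 0 / 0 0 0 0 / 0 0 0 0 / 0 12 0 0
t=3: a0@(4,1) a1@(1,2) a2@(4,1) a3@(4,1) a4@(4,1) a5@(4,1) a6@(1,2) a7@(0,0) a8@(4,1) a9@(4,1) | pheromone: 6 0 0 0 / 0 0 7 0 / 0 0 0 0 / 0 0 0 0 / 0 18 0 0
t=4: a0@(4,1) a1@(1,2) a2@(4,1) a3@(4,1) a4@(4,1) a5@(4,1) a6@(1,2) a7@(4,1) a8@(4,1) a9@(4,1) | pheromone: 5 0 0 0 / 0 0 8 0 / 0 0 0 0 / 0 0 0 0 / 0 25 0 0
t=5: a0@(4,1) a1@(1,2) a2@(4,1) a3@(4,1) a4@(4,1) a5@(4,1) a6@(1,2) a7@(4,1) a8@(4,1) a9@(4,1) | pheromone: 4 0 0 0 / 0 0 9 0 / 0 0 0 0 / 0 0 0 0 / 0 32 0 0

(1, 2)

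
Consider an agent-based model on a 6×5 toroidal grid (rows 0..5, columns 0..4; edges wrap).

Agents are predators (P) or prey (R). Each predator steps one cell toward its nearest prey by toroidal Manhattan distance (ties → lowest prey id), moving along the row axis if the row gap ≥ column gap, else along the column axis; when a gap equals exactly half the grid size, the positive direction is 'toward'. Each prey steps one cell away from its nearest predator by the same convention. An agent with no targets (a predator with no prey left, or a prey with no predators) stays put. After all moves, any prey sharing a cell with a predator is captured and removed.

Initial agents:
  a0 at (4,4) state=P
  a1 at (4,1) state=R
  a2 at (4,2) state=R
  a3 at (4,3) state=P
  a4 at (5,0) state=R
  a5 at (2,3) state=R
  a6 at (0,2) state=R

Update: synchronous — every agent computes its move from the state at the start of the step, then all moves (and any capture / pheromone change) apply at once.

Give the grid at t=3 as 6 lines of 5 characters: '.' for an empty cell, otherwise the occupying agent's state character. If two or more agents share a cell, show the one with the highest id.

t=1: a0@(4,0):P a2@(4,1):R a3@(4,2):P a4@(0,0):R a5@(1,3):R a6@(1,2):R
t=2: a0@(4,1):P a2@(4,2):R a3@(4,1):P a4@(1,0):R a5@(0,3):R a6@(0,2):R
t=3: a0@(4,2):P a2@(4,3):R a3@(4,2):P a4@(0,0):R a5@(1,3):R a6@(1,2):R

R....
..RR.
.....
.....
..PR.
.....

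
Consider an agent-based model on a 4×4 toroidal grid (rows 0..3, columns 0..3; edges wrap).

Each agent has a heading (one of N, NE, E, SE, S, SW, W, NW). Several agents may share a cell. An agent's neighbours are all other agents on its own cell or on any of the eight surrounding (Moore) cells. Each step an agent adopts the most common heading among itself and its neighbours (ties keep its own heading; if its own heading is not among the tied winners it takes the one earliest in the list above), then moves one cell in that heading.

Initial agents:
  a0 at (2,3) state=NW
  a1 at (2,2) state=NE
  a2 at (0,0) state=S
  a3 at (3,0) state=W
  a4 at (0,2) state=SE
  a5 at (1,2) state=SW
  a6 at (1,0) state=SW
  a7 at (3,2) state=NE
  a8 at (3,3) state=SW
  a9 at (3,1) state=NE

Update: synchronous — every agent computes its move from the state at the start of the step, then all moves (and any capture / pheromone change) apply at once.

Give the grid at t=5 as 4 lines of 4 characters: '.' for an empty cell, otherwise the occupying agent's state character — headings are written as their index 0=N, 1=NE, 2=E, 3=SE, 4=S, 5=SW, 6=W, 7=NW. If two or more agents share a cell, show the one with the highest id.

...1
1..1
1.11
...1

t=1: a0@(3,2):SW a1@(1,3):NE a2@(1,3):SW a3@(3,3):W a4@(3,3):NE a5@(2,1):SW a6@(2,3):SW a7@(2,3):NE a8@(2,0):NE a9@(2,2):NE
t=2: a0@(0,1):SW a1@(0,0):NE a2@(0,0):NE a3@(2,0):NE a4@(2,0):NE a5@(3,0):SW a6@(1,0):NE a7@(1,0):NE a8@(1,1):NE a9@(1,3):NE
t=3: a0@(3,2):NE a1@(3,1):NE a2@(3,1):NE a3@(1,1):NE a4@(1,1):NE a5@(2,1):NE a6@(0,1):NE a7@(0,1):NE a8@(0,2):NE a9@(0,0):NE
t=4: a0@(2,3):NE a1@(2,2):NE a2@(2,2):NE a3@(0,2):NE a4@(0,2):NE a5@(1,2):NE a6@(3,2):NE a7@(3,2):NE a8@(3,3):NE a9@(3,1):NE
t=5: a0@(1,0):NE a1@(1,3):NE a2@(1,3):NE a3@(3,3):NE a4@(3,3):NE a5@(0,3):NE a6@(2,3):NE a7@(2,3):NE a8@(2,0):NE a9@(2,2):NE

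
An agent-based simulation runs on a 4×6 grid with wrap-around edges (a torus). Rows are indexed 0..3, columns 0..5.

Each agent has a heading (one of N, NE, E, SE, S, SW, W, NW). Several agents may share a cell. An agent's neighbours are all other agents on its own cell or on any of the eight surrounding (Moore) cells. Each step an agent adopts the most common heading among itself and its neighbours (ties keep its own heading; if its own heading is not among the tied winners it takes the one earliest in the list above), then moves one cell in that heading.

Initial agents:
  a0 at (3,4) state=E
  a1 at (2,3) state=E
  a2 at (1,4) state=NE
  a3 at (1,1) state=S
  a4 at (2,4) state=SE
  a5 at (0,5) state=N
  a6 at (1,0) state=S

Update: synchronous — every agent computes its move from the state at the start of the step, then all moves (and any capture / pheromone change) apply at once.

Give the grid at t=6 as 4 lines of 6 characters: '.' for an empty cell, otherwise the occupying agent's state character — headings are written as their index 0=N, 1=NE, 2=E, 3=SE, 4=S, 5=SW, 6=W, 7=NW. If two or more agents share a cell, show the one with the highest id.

......
......
...22.
....22

t=1: a0@(3,5):E a1@(2,4):E a2@(0,5):NE a3@(2,1):S a4@(2,5):E a5@(3,5):N a6@(2,0):S
t=2: a0@(3,0):E a1@(2,5):E a2@(3,0):NE a3@(3,1):S a4@(2,0):E a5@(3,0):E a6@(3,0):S
t=3: a0@(3,1):E a1@(2,0):E a2@(3,1):E a3@(3,2):E a4@(2,1):E a5@(3,1):E a6@(3,1):E
t=4: a0@(3,2):E a1@(2,1):E a2@(3,2):E a3@(3,3):E a4@(2,2):E a5@(3,2):E a6@(3,2):E
t=5: a0@(3,3):E a1@(2,2):E a2@(3,3):E a3@(3,4):E a4@(2,3):E a5@(3,3):E a6@(3,3):E
t=6: a0@(3,4):E a1@(2,3):E a2@(3,4):E a3@(3,5):E a4@(2,4):E a5@(3,4):E a6@(3,4):E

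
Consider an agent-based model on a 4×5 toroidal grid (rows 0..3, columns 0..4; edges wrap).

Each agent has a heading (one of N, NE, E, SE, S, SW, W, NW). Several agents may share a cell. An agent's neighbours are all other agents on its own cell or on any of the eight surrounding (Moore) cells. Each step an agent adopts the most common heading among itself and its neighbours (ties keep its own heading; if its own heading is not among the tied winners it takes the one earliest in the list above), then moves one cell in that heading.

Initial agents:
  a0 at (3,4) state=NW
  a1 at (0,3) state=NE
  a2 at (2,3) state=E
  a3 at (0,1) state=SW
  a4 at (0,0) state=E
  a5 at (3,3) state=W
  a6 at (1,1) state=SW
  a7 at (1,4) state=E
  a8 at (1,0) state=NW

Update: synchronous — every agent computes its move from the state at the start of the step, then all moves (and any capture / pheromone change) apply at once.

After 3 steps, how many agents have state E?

9

t=1: a0@(3,0):E a1@(3,4):NE a2@(2,4):E a3@(1,0):SW a4@(0,1):E a5@(3,2):W a6@(2,0):SW a7@(1,0):E a8@(1,1):E
t=2: a0@(3,1):E a1@(3,0):E a2@(2,0):E a3@(1,1):E a4@(0,2):E a5@(3,1):W a6@(2,1):E a7@(1,1):E a8@(1,2):E
t=3: a0@(3,2):E a1@(3,1):E a2@(2,1):E a3@(1,2):E a4@(0,3):E a5@(3,2):E a6@(2,2):E a7@(1,2):E a8@(1,3):E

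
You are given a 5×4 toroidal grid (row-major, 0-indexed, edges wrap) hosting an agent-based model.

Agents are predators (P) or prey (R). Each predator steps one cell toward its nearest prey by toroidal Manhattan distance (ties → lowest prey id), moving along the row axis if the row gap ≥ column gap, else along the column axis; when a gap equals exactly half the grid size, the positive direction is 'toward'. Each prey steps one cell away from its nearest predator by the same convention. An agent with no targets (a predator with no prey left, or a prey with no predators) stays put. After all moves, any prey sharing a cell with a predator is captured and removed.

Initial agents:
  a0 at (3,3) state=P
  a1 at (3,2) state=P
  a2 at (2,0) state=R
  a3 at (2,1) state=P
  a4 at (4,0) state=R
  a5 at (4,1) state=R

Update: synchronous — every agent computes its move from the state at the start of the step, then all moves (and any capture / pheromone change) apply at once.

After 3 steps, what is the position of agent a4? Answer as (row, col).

t=1: a0@(2,3):P a1@(4,2):P a3@(2,0):P a4@(0,0):R a5@(0,1):R
t=2: a0@(1,3):P a1@(0,2):P a3@(1,0):P a4@(4,0):R a5@(1,1):R
t=3: a0@(1,0):P a1@(1,2):P a3@(1,1):P a4@(3,0):R

(3, 0)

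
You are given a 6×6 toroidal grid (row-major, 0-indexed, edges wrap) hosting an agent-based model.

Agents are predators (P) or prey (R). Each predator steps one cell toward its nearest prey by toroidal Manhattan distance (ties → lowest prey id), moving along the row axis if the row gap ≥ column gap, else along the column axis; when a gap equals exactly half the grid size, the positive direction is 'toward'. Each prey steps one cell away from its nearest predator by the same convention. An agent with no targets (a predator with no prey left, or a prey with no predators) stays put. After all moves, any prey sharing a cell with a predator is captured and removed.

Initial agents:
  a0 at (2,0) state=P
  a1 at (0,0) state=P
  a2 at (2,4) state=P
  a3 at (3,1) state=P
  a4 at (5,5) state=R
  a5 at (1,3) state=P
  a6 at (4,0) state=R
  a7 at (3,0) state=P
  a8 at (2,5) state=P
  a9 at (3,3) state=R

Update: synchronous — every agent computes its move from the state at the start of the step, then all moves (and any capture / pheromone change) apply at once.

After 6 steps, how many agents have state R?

t=1: a0@(3,0):P a1@(5,0):P a2@(3,4):P a3@(4,1):P a4@(4,5):R a5@(2,3):P a7@(4,0):P a8@(3,5):P a9@(4,3):R
t=2: a0@(4,0):P a1@(4,0):P a2@(4,4):P a3@(4,0):P a5@(3,3):P a7@(4,5):P a8@(4,5):P a9@(5,3):R
t=3: a0@(4,1):P a1@(4,1):P a2@(5,4):P a3@(4,1):P a5@(4,3):P a7@(4,4):P a8@(4,4):P a9@(0,3):R
t=4: a0@(5,1):P a1@(5,1):P a2@(0,4):P a3@(5,1):P a5@(5,3):P a7@(5,4):P a8@(5,4):P a9@(1,3):R
t=5: a0@(0,1):P a1@(0,1):P a2@(1,4):P a3@(0,1):P a5@(0,3):P a7@(0,4):P a8@(0,4):P a9@(2,3):R
t=6: a0@(1,1):P a1@(1,1):P a2@(2,4):P a3@(1,1):P a5@(1,3):P a7@(1,4):P a8@(1,4):P a9@(3,3):R

1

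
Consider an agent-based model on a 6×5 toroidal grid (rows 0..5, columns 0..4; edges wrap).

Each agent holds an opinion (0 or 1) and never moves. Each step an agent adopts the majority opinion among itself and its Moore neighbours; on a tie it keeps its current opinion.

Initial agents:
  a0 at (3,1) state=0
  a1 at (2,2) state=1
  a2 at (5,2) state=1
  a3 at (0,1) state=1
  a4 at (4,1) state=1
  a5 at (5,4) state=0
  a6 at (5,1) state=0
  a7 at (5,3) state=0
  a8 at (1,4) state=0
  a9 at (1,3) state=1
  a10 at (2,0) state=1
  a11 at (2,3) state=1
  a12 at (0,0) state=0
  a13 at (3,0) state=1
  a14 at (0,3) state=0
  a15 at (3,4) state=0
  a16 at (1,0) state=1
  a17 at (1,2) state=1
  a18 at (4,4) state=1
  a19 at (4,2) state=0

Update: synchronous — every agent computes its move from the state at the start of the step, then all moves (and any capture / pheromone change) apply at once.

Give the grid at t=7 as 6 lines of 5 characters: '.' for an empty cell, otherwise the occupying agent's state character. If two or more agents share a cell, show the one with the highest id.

t=1: a0@(3,1):1 a1@(2,2):1 a2@(5,2):0 a3@(0,1):1 a4@(4,1):1 a5@(5,4):0 a6@(5,1):0 a7@(5,3):0 a8@(1,4):1 a9@(1,3):1 a10@(2,0):1 a11@(2,3):1 a12@(0,0):0 a13@(3,0):1 a14@(0,3):0 a15@(3,4):1 a16@(1,0):1 a17@(1,2):1 a18@(4,4):0 a19@(4,2):0
t=2: (unchanged — steady state)

01.0.
1.111
1.11.
11..1
.10.0
.0000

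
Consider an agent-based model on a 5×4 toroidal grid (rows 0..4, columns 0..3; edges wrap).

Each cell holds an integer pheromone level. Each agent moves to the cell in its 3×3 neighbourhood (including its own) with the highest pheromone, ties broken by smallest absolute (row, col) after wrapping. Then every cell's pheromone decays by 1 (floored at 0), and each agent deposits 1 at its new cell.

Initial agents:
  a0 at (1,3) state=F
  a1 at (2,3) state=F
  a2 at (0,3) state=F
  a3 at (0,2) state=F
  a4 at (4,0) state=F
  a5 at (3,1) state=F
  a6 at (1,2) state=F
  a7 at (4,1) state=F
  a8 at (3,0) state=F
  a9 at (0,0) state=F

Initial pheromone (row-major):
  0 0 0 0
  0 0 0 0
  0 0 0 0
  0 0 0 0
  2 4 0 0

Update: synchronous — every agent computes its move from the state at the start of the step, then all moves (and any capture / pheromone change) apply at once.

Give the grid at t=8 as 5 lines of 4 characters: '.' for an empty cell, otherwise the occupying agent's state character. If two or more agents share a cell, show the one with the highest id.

t=1: a0@(0,0) a1@(1,0) a2@(4,0) a3@(4,1) a4@(4,1) a5@(4,1) a6@(0,1) a7@(4,1) a8@(4,1) a9@(4,1) | pheromone: 1 1 0 0 / 1 0 0 0 / 0 0 0 0 / 0 0 0 0 / 2 9 0 0
t=2: a0@(4,1) a1@(0,0) a2@(4,1) a3@(4,1) a4@(4,1) a5@(4,1) a6@(4,1) a7@(4,1) a8@(4,1) a9@(4,1) | pheromone: 1 0 0 0 / 0 0 0 0 / 0 0 0 0 / 0 0 0 0 / 1 17 0 0
t=3: a0@(4,1) a1@(4,1) a2@(4,1) a3@(4,1) a4@(4,1) a5@(4,1) a6@(4,1) a7@(4,1) a8@(4,1) a9@(4,1) | pheromone: 0 0 0 0 / 0 0 0 0 / 0 0 0 0 / 0 0 0 0 / 0 26 0 0
t=4: a0@(4,1) a1@(4,1) a2@(4,1) a3@(4,1) a4@(4,1) a5@(4,1) a6@(4,1) a7@(4,1) a8@(4,1) a9@(4,1) | pheromone: 0 0 0 0 / 0 0 0 0 / 0 0 0 0 / 0 0 0 0 / 0 35 0 0
t=5: a0@(4,1) a1@(4,1) a2@(4,1) a3@(4,1) a4@(4,1) a5@(4,1) a6@(4,1) a7@(4,1) a8@(4,1) a9@(4,1) | pheromone: 0 0 0 0 / 0 0 0 0 / 0 0 0 0 / 0 0 0 0 / 0 44 0 0
t=6: a0@(4,1) a1@(4,1) a2@(4,1) a3@(4,1) a4@(4,1) a5@(4,1) a6@(4,1) a7@(4,1) a8@(4,1) a9@(4,1) | pheromone: 0 0 0 0 / 0 0 0 0 / 0 0 0 0 / 0 0 0 0 / 0 53 0 0
t=7: a0@(4,1) a1@(4,1) a2@(4,1) a3@(4,1) a4@(4,1) a5@(4,1) a6@(4,1) a7@(4,1) a8@(4,1) a9@(4,1) | pheromone: 0 0 0 0 / 0 0 0 0 / 0 0 0 0 / 0 0 0 0 / 0 62 0 0
t=8: a0@(4,1) a1@(4,1) a2@(4,1) a3@(4,1) a4@(4,1) a5@(4,1) a6@(4,1) a7@(4,1) a8@(4,1) a9@(4,1) | pheromone: 0 0 0 0 / 0 0 0 0 / 0 0 0 0 / 0 0 0 0 / 0 71 0 0

....
....
....
....
.F..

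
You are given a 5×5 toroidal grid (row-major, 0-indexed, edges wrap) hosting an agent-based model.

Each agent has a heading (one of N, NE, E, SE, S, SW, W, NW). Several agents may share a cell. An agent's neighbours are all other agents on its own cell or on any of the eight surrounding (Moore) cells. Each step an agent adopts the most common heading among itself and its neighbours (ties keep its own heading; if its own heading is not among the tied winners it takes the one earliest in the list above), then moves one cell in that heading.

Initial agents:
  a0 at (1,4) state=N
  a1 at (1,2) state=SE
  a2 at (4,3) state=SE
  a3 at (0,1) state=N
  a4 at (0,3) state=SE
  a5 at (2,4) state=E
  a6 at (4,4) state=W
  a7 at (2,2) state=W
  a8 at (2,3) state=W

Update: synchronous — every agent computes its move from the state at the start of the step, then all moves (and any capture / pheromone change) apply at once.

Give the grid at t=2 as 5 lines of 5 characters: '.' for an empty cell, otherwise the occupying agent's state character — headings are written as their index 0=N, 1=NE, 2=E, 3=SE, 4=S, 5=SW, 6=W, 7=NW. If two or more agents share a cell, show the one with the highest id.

.....
33...
66...
.0..3
.....

t=1: a0@(0,4):N a1@(2,3):SE a2@(0,4):SE a3@(4,1):N a4@(1,4):SE a5@(2,0):E a6@(0,0):SE a7@(2,1):W a8@(2,2):W
t=2: a0@(1,0):SE a1@(3,4):SE a2@(1,0):SE a3@(3,1):N a4@(2,0):SE a5@(2,1):E a6@(1,1):SE a7@(2,0):W a8@(2,1):W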